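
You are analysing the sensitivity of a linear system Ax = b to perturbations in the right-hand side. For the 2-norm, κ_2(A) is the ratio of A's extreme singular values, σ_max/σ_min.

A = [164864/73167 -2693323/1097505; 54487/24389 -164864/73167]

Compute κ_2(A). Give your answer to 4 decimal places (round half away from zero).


52.2000

AᵀA = [64089937/6365529 -1008637952/95482935; -1008637952/95482935 15897169969/1432244025]; tr = 36049234/1703025, det = 279841/1703025
char-poly roots: 529/25 and 529/68121
κ_2(A) = √(λ_max/λ_min) = √((529/25) / (529/68121)) = 52.2000


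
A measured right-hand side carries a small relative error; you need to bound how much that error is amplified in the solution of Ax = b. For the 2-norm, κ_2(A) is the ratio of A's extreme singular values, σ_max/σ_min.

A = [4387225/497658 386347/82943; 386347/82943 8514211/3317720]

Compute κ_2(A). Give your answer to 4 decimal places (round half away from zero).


137.7600

M = AᵀA = [85194627541/856967076 151446864959/2856556920; 151446864959/2856556920 1077211750889/38087425600]. tr(M)=151462826209/1186113600, det(M)=163047361/189778176
solving λ² − 151462826209/1186113600·λ + 163047361/189778176 = 0 gives λ = 12769/100, 319225/47444544
so κ_2 = √((12769/100) / (319225/47444544)) = 137.7600


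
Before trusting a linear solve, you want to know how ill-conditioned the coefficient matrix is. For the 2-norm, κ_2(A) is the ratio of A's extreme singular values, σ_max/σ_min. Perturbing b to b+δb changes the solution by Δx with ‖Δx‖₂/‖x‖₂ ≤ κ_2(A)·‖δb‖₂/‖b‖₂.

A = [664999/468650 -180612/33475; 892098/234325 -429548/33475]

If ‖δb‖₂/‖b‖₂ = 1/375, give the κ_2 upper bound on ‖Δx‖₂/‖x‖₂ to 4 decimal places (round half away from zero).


form AᵀA = [21453130393/1299602500 -2622794742/46414375; -2622794742/46414375 1284805792/6630625] with trace 437240105/2079364 and determinant 2829124/519841
solving λ² − 437240105/2079364·λ + 2829124/519841 = 0 gives λ = 841/4, 13456/519841
so κ_2 = √((841/4) / (13456/519841)) = 90.1250
perturbation bound = 90.1250·1/375 = 0.2403

0.2403


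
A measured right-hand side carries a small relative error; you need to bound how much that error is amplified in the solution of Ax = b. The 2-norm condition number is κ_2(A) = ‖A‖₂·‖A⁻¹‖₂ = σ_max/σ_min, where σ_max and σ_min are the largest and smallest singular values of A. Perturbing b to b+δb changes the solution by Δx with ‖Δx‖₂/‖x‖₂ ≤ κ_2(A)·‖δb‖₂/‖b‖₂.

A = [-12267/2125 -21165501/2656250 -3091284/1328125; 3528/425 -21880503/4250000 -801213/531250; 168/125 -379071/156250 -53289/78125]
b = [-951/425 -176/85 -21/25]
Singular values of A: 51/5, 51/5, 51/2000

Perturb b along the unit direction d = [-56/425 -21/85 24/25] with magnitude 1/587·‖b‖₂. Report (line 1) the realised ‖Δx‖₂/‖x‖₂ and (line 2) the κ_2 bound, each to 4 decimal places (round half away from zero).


0.6814
0.6814

from the listed singular values, σ₁ = 51/5, σ_n = 51/2000
condition number: (51/5) ÷ (51/2000) = 400.0000
κ_2(A)·‖δb‖/‖b‖ = 0.6814
solve Ax = b  →  x = [-0.0519 0.2934 0.0856]
2-norm of b is 3.1623; of x, 0.3100
re-solving with b+δb shifts x by Δx of norm 0.2113
realised ‖Δx‖/‖x‖ = 0.6814
realised/bound = 1 exactly: the bound is attained for this b and d


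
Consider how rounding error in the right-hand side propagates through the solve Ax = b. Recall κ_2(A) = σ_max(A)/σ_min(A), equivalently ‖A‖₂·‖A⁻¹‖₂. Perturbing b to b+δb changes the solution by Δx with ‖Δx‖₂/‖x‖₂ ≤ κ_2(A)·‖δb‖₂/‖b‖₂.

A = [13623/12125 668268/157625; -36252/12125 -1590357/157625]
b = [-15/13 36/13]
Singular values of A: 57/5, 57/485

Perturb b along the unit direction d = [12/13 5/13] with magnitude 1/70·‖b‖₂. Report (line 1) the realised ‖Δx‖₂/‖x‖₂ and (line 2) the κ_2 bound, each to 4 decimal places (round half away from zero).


1.3857
1.3857

from the listed singular values, σ₁ = 57/5, σ_n = 57/485
κ = σ_max/σ_min = (57/5)/(57/485) = 97.0000
κ_2(A)·‖δb‖/‖b‖ = 1.3857
solve Ax = b  →  x = [-0.0737 -0.2526]
‖b‖ = 3.0000, ‖x‖ = 0.2632
re-solving with b+δb shifts x by Δx of norm 0.3647
relative error = 1.3857
tightness: 1.3857 against a bound of 1.3857; the bound is attained (ratio 1)


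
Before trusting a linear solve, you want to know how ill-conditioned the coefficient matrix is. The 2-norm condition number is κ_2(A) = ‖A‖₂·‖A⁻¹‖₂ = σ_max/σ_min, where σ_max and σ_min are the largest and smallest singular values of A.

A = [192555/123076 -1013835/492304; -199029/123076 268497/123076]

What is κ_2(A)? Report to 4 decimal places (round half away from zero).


169.7600

AᵀA = [45594513/9005768 -486294597/72046144; -486294597/72046144 2593711809/288184576]; tr = 4052736225/288184576, det = 31640625/4610953216
λ_max, λ_min = (4052736225/288184576 ± √16422391324402250625/83050349844299776)/2 = 225/16, 140625/288184576
κ_2(A) = √(λ_max/λ_min) = √((225/16) / (140625/288184576)) = 169.7600


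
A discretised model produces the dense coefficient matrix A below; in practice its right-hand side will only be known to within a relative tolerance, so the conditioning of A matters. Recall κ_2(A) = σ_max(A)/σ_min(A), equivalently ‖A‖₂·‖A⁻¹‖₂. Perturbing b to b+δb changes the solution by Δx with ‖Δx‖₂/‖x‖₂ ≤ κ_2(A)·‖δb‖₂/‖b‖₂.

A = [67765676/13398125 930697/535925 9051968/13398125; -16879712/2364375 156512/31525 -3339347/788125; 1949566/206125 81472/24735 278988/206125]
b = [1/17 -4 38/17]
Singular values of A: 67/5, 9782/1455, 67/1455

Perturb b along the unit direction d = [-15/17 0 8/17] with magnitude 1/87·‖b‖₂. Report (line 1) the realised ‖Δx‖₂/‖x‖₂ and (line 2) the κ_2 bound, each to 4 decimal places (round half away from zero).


0.0527
3.3448

from the listed singular values, σ₁ = 67/5, σ_n = 67/1455
condition number: (67/5) ÷ (67/1455) = 291.0000
bound on ‖Δx‖/‖x‖: κ·ε = 291.0000·1/87 = 3.3448
solve Ax = b  →  x = [-5.3583 8.0779 19.4375]
‖b‖₂ = 4.5826 and ‖x‖₂ = 21.7205
re-solving with b+δb shifts x by Δx of norm 1.1439
realised ‖Δx‖/‖x‖ = 0.0527
tightness: 0.0527 against a bound of 3.3448 (unrounded ratio ≈ 0.0157)


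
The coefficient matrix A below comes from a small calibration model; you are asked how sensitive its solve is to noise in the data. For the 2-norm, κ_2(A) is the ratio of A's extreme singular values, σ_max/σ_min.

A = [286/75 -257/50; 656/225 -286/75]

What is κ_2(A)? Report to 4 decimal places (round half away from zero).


M = AᵀA = [9332/405 -4147/135; -4147/135 7373/180]. tr(M)=20737/324, det(M)=16/81
solving λ² − 20737/324·λ + 16/81 = 0 gives λ = 64, 1/324
σ_max=√64=8, σ_min=√(1/324)=(1/18) → κ = 144.0000

144.0000


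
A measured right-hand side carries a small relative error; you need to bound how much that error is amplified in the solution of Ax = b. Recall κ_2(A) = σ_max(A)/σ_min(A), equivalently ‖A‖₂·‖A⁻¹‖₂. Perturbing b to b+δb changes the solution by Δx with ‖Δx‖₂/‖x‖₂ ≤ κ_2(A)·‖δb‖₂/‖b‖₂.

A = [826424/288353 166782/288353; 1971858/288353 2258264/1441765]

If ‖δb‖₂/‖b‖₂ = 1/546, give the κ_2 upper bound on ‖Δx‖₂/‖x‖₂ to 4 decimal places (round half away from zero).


0.1982

AᵀA = [27048524260/491996761 30426859008/2459983805; 30426859008/2459983805 34290900484/12299919025]; tr = 422667464/7317025, det = 2085136/7317025
λ_max, λ_min = (422667464/7317025 ± √178586757155229696/53538854850625)/2 = 1444/25, 1444/292681
σ_max=√(1444/25)=(38/5), σ_min=√(1444/292681)=(38/541) → κ = 108.2000
bound on ‖Δx‖/‖x‖: κ·ε = 108.2000·1/546 = 0.1982


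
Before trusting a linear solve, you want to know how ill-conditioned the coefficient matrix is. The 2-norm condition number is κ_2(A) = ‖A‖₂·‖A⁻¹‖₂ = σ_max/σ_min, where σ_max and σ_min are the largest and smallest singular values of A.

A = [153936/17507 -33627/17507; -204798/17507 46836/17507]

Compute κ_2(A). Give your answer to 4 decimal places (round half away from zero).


213.5000

M = AᵀA = [65638512900/306495049 -14768325000/306495049; -14768325000/306495049 3324386025/306495049]. tr(M)=41024925/182329, det(M)=202500/182329
char-poly roots: 225 and 900/182329
so κ_2 = √(225 / (900/182329)) = 213.5000


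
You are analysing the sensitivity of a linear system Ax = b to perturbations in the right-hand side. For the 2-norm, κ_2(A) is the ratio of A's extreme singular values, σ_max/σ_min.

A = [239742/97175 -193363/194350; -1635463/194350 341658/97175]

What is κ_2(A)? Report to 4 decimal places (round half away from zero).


299.0000

M = AᵀA = [4647430609/60435076 -484101000/15108769; -484101000/15108769 806896009/60435076]. tr(M)=16137061/178802, det(M)=130321/1430416
solving λ² − 16137061/178802·λ + 130321/1430416 = 0 gives λ = 361/4, 361/357604
so κ_2 = √((361/4) / (361/357604)) = 299.0000


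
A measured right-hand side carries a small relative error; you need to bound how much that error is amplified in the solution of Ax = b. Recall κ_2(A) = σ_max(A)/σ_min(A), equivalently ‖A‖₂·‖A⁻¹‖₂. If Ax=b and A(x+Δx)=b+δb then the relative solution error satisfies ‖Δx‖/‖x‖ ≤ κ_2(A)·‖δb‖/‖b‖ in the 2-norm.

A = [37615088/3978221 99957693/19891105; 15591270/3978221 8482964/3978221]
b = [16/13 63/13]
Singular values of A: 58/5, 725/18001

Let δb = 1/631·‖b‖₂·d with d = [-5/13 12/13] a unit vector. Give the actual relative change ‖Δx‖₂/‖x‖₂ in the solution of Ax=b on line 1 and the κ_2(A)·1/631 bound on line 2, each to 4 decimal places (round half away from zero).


from the listed singular values, σ₁ = 58/5, σ_n = 725/18001
κ = σ_max/σ_min = (58/5)/(725/18001) = 288.0160
bound on ‖Δx‖/‖x‖: κ·ε = 288.0160·1/631 = 0.4564
solve Ax = b  →  x = [-46.5087 87.7533]
‖b‖₂ = 5.0000 and ‖x‖₂ = 99.3162
Δx = A⁻¹·δb where δb = 1/631·5.0000·d; ‖Δx‖ = 0.1967
realised ‖Δx‖/‖x‖ = 0.0020
tightness: 0.0020 against a bound of 0.4564 (unrounded ratio ≈ 0.0043)

0.0020
0.4564


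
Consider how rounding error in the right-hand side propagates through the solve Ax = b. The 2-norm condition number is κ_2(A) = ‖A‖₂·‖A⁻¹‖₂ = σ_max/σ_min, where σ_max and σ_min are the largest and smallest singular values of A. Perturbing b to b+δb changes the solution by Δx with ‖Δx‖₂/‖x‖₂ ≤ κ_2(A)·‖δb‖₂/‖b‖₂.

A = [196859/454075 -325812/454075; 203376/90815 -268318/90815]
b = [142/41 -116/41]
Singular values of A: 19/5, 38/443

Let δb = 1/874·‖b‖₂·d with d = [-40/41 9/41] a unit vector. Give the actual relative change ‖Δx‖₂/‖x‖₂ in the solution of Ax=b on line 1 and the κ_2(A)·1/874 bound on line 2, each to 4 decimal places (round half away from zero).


0.0013
0.0507

largest singular value 19/5, smallest 38/443
κ_2(A) = (19/5) / (38/443) = 44.3000
perturbation bound = 44.3000·1/874 = 0.0507
solve Ax = b  →  x = [-37.6211 -27.5579]
‖b‖ = 4.4721, ‖x‖ = 46.6345
δb = ε·‖b‖·d = [-0.0050 0.0011]; solving A·Δx = δb gives ‖Δx‖ = 0.0597
realised ‖Δx‖/‖x‖ = 0.0013
realised/bound (from unrounded values) ≈ 0.0252


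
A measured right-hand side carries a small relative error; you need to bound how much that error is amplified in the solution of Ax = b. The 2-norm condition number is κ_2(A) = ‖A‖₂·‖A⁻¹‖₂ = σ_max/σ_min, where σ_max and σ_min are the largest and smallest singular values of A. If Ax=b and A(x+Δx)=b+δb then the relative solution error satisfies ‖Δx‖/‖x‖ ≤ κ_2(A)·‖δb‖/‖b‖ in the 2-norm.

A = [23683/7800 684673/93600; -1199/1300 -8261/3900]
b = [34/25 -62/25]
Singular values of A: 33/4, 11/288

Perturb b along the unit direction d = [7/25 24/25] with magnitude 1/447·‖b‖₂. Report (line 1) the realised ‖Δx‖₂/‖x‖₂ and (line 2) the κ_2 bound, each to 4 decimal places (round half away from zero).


largest singular value 33/4, smallest 11/288
condition number: (33/4) ÷ (11/288) = 216.0000
worst-case relative error ≤ 216.0000 × 1/447 = 0.4832
solve Ax = b  →  x = [48.4289 -19.9161]
‖b‖ = 2.8284, ‖x‖ = 52.3642
Δx = A⁻¹·δb where δb = 1/447·2.8284·d; ‖Δx‖ = 0.1657
realised ‖Δx‖/‖x‖ = 0.0032
tightness: 0.0032 against a bound of 0.4832 (unrounded ratio ≈ 0.0065)

0.0032
0.4832


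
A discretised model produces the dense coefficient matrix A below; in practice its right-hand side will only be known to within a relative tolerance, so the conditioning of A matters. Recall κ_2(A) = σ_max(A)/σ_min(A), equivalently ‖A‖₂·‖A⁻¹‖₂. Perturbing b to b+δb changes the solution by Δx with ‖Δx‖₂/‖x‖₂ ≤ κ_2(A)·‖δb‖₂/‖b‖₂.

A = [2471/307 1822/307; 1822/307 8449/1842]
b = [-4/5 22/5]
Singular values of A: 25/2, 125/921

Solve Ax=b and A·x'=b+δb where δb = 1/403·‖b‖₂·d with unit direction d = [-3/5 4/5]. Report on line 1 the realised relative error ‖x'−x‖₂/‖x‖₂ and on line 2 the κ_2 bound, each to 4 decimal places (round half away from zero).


0.0028
0.2285

from the listed singular values, σ₁ = 25/2, σ_n = 125/921
κ = σ_max/σ_min = (25/2)/(125/921) = 92.1000
worst-case relative error ≤ 92.1000 × 1/403 = 0.2285
solve Ax = b  →  x = [-17.5552 23.6736]
‖b‖₂ = 4.4721 and ‖x‖₂ = 29.4724
δb = ε·‖b‖·d = [-0.0067 0.0089]; solving A·Δx = δb gives ‖Δx‖ = 0.0818
dividing the unrounded norms, ‖Δx‖/‖x‖ = 0.0028
so the bound overstates the realised error by a factor of ≈ 82.3780 (computed from the unrounded values)


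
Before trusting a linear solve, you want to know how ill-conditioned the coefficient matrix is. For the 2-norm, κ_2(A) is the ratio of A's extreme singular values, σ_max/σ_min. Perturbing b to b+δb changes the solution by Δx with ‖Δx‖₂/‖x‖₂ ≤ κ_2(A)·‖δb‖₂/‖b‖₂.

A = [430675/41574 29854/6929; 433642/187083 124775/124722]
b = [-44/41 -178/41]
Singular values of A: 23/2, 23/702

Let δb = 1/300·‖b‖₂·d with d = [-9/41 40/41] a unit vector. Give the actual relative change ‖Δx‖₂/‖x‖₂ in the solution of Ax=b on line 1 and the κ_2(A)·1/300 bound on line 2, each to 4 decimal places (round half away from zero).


σ_max = 23/2, σ_min = 23/702
condition number: (23/2) ÷ (23/702) = 351.0000
bound on ‖Δx‖/‖x‖: κ·ε = 351.0000·1/300 = 1.1700
solve Ax = b  →  x = [46.7960 -112.7625]
‖b‖₂ = 4.4721 and ‖x‖₂ = 122.0871
δb = ε·‖b‖·d = [-0.0033 0.0145]; solving A·Δx = δb gives ‖Δx‖ = 0.4550
realised ‖Δx‖/‖x‖ = 0.0037
realised/bound (from unrounded values) ≈ 0.0032

0.0037
1.1700


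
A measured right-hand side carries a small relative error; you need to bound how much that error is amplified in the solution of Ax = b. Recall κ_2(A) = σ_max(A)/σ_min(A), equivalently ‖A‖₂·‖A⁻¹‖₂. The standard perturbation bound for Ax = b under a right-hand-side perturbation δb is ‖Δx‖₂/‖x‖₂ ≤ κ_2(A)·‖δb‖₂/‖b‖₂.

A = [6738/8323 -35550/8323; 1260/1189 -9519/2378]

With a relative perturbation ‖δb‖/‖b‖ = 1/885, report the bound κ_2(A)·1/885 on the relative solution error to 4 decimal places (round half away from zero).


0.0316

M = AᵀA = [146484/82369 -634230/82369; -634230/82369 11290329/329476]. tr(M)=7065/196, det(M)=81/49
char-poly roots: 36 and 9/196
σ_max=√36=6, σ_min=√(9/196)=(3/14) → κ = 28.0000
worst-case relative error ≤ 28.0000 × 1/885 = 0.0316


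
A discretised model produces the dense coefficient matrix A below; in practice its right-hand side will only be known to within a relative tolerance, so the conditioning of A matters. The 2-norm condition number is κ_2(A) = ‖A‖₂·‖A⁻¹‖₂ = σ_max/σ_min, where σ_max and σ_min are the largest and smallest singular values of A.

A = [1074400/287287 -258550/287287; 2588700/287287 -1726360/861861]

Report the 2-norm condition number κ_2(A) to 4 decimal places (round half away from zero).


161.7000

M = AᵀA = [46483450000/488365801 -10458356000/488365801; -10458356000/488365801 21194980900/4395292209]. tr(M)=261478900/2614689, det(M)=1000000/2614689
λ_max, λ_min = (261478900/2614689 ± √68360756389210000/6836598566721)/2 = 100, 10000/2614689
κ = σ_max/σ_min = 10/(100/1617) = 161.7000


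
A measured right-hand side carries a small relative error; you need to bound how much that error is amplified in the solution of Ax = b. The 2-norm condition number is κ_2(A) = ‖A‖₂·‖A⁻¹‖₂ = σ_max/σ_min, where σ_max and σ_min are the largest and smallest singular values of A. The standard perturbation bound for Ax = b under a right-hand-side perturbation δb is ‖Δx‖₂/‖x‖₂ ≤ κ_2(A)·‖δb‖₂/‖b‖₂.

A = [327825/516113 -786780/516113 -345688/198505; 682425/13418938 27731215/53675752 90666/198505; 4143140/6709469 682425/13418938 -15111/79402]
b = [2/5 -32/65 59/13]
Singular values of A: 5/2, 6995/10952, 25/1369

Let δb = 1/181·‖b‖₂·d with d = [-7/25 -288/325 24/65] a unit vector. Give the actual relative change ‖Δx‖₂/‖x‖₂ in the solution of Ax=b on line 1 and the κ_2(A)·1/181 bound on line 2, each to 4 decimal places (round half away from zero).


0.0126
0.7564

σ_max = 5/2, σ_min = 25/1369
κ = σ_max/σ_min = (5/2)/(25/1369) = 136.9000
perturbation bound = 136.9000·1/181 = 0.7564
solve Ax = b  →  x = [36.3900 -71.0529 75.2414]
‖b‖ = 4.5826, ‖x‖ = 109.6996
δb = ε·‖b‖·d = [-0.0071 -0.0224 0.0093]; solving A·Δx = δb gives ‖Δx‖ = 1.3864
realised ‖Δx‖/‖x‖ = 0.0126
realised/bound (from unrounded values) ≈ 0.0167


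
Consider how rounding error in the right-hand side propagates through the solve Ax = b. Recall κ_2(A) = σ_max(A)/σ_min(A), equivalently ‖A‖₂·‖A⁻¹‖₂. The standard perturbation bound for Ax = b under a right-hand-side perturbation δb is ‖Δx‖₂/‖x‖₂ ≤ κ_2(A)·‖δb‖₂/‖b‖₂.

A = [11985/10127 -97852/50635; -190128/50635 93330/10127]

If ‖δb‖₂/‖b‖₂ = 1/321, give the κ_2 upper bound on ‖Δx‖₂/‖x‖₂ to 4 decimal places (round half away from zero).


M = AᵀA = [23640489/1525225 -2250732/61009; -2250732/61009 135239284/1525225]. tr(M)=940117/9025, det(M)=3006756/225625
λ_max, λ_min = (940117/9025 ± √35179128721/3258025)/2 = 2601/25, 1156/9025
κ = σ_max/σ_min = (51/5)/(34/95) = 28.5000
worst-case relative error ≤ 28.5000 × 1/321 = 0.0888

0.0888


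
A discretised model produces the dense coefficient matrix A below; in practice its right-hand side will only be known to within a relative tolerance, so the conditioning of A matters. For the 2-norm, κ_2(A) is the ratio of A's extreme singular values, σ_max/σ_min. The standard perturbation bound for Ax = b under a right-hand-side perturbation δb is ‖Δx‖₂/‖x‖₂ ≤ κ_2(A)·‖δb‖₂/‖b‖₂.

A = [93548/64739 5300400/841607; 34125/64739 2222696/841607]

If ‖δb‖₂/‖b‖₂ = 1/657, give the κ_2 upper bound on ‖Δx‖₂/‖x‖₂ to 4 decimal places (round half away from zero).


0.1502

form AᵀA = [9915743929/4191138121 43976255400/4191138121; 43976255400/4191138121 195471110464/4191138121] with trace 122181353/2493241 and determinant 614656/2493241
solving λ² − 122181353/2493241·λ + 614656/2493241 = 0 gives λ = 49, 12544/2493241
so κ_2 = √(49 / (12544/2493241)) = 98.6875
κ_2(A)·‖δb‖/‖b‖ = 0.1502


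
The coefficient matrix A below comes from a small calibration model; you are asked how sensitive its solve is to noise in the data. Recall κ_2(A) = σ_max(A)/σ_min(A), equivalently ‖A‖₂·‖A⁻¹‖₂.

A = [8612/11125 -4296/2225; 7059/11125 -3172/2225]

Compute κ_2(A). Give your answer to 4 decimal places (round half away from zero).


55.6250

AᵀA = [4959841/4950625 -2375532/990125; -2375532/990125 1140688/198025]; tr = 33477041/4950625, det = 1827904/123765625
solving λ² − 33477041/4950625·λ + 1827904/123765625 = 0 gives λ = 169/25, 10816/4950625
κ = σ_max/σ_min = (13/5)/(104/2225) = 55.6250


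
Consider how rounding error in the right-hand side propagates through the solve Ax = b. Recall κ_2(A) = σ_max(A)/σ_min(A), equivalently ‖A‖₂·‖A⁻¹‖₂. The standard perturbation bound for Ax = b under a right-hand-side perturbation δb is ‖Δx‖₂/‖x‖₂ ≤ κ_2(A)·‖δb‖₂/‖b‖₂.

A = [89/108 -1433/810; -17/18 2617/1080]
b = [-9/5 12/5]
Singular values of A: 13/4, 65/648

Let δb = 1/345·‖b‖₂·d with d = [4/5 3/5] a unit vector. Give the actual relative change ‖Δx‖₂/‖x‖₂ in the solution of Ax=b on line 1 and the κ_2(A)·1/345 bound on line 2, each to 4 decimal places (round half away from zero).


0.0939
0.0939

from the listed singular values, σ₁ = 13/4, σ_n = 65/648
κ = σ_max/σ_min = (13/4)/(65/648) = 32.4000
κ_2(A)·‖δb‖/‖b‖ = 0.0939
solve Ax = b  →  x = [-0.3550 0.8521]
2-norm of b is 3.0000; of x, 0.9231
with δb = [0.0070 0.0052], A·Δx = δb → ‖Δx‖ = 0.0867
dividing the unrounded norms, ‖Δx‖/‖x‖ = 0.0939
so the bound is sharp here: realised error equals the bound


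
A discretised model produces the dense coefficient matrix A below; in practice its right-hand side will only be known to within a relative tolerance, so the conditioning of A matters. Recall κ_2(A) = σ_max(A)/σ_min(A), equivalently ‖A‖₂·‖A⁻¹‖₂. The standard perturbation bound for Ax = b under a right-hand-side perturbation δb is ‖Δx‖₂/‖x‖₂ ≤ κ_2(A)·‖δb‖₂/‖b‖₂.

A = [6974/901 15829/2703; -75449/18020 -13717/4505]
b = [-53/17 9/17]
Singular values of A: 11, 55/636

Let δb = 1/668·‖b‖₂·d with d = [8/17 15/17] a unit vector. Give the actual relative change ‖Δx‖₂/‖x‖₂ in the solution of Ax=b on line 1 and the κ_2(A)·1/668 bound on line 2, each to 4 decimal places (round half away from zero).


0.0047
0.1904

largest singular value 11, smallest 55/636
condition number: 11 ÷ (55/636) = 127.2000
perturbation bound = 127.2000·1/668 = 0.1904
solve Ax = b  →  x = [6.7200 -9.4145]
‖b‖ = 3.1623, ‖x‖ = 11.5669
Δx = A⁻¹·δb where δb = 1/668·3.1623·d; ‖Δx‖ = 0.0547
dividing the unrounded norms, ‖Δx‖/‖x‖ = 0.0047
realised/bound (from unrounded values) ≈ 0.0249


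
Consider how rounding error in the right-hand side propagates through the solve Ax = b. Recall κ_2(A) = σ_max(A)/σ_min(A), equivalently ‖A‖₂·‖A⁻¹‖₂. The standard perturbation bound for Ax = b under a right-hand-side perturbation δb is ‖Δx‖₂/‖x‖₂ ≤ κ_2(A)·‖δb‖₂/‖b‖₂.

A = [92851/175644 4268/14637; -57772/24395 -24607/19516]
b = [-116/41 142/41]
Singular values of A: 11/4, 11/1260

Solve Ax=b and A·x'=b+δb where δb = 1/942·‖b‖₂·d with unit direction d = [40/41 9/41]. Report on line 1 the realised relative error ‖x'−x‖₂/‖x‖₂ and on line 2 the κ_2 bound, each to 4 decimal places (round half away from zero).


largest singular value 11/4, smallest 11/1260
condition number: (11/4) ÷ (11/1260) = 315.0000
κ_2(A)·‖δb‖/‖b‖ = 0.3344
solve Ax = b  →  x = [106.5241 -202.8235]
2-norm of b is 4.4721; of x, 229.0955
with δb = [0.0046 0.0010], A·Δx = δb → ‖Δx‖ = 0.5438
dividing the unrounded norms, ‖Δx‖/‖x‖ = 0.0024
tightness: 0.0024 against a bound of 0.3344 (unrounded ratio ≈ 0.0071)

0.0024
0.3344


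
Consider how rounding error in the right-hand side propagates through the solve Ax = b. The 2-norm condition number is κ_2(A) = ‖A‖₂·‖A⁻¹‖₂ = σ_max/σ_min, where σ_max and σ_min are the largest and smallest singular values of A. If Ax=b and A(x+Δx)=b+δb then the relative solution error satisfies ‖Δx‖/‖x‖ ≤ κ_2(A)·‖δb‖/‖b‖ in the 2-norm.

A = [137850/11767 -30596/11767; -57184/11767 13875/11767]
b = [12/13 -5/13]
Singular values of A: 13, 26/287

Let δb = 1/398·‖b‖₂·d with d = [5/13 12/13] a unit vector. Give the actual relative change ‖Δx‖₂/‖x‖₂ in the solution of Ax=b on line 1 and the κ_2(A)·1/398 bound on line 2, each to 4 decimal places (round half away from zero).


from the listed singular values, σ₁ = 13, σ_n = 26/287
κ_2(A) = 13 / (26/287) = 143.5000
κ_2(A)·‖δb‖/‖b‖ = 0.3606
solve Ax = b  →  x = [0.0750 -0.0169]
‖b‖₂ = 1.0000 and ‖x‖₂ = 0.0769
re-solving with b+δb shifts x by Δx of norm 0.0277
realised ‖Δx‖/‖x‖ = 0.3606
so the bound is sharp here: realised error equals the bound

0.3606
0.3606


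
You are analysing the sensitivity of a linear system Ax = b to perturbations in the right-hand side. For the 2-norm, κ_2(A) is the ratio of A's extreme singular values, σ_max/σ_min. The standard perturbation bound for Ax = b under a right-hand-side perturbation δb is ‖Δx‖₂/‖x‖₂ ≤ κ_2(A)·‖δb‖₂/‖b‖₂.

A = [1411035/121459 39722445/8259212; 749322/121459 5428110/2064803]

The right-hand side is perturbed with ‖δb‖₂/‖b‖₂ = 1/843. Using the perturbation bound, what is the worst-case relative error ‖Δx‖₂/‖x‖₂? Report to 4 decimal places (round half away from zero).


0.2771

M = AᵀA = [2552503230909/14752288681 4254080538015/59009154724; 4254080538015/59009154724 7091012759625/236036618896]. tr(M)=283615766001/1396666384, det(M)=263900025/349166596
λ_max, λ_min = (283615766001/1396666384 ± √80432005439635519378401/1950676988195635456)/2 = 3249/16, 324900/87291649
so κ_2 = √((3249/16) / (324900/87291649)) = 233.5750
perturbation bound = 233.5750·1/843 = 0.2771


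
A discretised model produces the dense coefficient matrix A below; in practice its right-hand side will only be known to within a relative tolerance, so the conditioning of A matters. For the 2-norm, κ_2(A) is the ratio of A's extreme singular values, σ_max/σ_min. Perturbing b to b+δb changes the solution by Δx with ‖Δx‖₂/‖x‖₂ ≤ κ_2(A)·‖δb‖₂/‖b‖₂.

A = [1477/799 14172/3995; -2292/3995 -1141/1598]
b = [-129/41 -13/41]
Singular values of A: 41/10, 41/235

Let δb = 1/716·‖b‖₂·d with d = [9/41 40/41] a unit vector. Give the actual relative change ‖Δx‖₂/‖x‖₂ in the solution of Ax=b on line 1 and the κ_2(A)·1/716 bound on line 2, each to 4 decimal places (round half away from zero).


largest singular value 41/10, smallest 41/235
κ_2(A) = (41/10) / (41/235) = 23.5000
perturbation bound = 23.5000·1/716 = 0.0328
solve Ax = b  →  x = [4.7131 -3.3429]
‖b‖₂ = 3.1623 and ‖x‖₂ = 5.7782
with δb = [0.0010 0.0043], A·Δx = δb → ‖Δx‖ = 0.0253
realised ‖Δx‖/‖x‖ = 0.0044
tightness: 0.0044 against a bound of 0.0328 (unrounded ratio ≈ 0.1335)

0.0044
0.0328


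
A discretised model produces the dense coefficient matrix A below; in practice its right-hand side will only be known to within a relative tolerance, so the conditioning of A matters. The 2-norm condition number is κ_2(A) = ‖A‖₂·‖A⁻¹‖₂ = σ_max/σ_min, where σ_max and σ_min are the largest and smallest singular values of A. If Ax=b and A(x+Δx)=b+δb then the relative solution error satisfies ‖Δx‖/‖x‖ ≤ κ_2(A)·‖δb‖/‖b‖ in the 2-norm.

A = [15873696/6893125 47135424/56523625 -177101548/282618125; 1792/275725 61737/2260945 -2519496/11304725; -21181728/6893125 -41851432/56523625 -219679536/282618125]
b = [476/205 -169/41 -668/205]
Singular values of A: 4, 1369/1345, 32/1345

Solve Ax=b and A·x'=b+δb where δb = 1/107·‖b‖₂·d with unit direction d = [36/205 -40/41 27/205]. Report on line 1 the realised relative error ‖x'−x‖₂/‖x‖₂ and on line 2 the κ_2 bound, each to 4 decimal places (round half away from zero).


largest singular value 4, smallest 32/1345
condition number: 4 ÷ (32/1345) = 168.1250
κ_2(A)·‖δb‖/‖b‖ = 1.5713
solve Ax = b  →  x = [-46.1150 157.5209 36.4492]
‖b‖ = 5.7446, ‖x‖ = 168.1308
Δx = A⁻¹·δb where δb = 1/107·5.7446·d; ‖Δx‖ = 2.2566
relative error = 0.0134
realised/bound (from unrounded values) ≈ 0.0085

0.0134
1.5713


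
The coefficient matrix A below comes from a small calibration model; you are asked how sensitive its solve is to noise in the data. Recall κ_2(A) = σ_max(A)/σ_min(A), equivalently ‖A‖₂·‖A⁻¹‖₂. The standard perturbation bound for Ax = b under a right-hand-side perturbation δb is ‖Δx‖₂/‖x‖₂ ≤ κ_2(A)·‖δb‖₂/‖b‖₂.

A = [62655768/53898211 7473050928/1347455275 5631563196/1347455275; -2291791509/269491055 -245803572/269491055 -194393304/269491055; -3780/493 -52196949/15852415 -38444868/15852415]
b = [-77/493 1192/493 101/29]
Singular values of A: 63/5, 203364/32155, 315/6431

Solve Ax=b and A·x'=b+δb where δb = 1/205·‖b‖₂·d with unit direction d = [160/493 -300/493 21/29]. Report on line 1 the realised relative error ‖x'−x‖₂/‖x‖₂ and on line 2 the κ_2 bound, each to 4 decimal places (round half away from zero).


0.0207
1.2548

largest singular value 63/5, smallest 315/6431
κ_2(A) = (63/5) / (315/6431) = 257.2400
bound on ‖Δx‖/‖x‖: κ·ε = 257.2400·1/205 = 1.2548
solve Ax = b  →  x = [-0.3545 -12.2574 16.3268]
2-norm of b is 4.2426; of x, 20.4190
with δb = [0.0067 -0.0126 0.0150], A·Δx = δb → ‖Δx‖ = 0.4225
relative error = 0.0207
realised/bound (from unrounded values) ≈ 0.0165


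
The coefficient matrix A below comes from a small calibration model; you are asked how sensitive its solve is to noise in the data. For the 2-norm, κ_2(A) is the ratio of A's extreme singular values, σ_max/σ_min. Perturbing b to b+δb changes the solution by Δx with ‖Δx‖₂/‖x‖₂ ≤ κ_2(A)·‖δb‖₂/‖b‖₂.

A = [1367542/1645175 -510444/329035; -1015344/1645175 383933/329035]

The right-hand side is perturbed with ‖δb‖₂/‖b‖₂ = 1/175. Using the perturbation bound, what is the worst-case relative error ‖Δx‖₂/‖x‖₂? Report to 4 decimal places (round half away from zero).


2.2120

M = AᵀA = [116043782404/108264031225 -43515107064/21652806245; -43515107064/21652806245 16318305025/4330561249]. tr(M)=1813153661/374616025, det(M)=58564/374616025
char-poly roots: 121/25 and 484/14984641
κ_2(A) = √(λ_max/λ_min) = √((121/25) / (484/14984641)) = 387.1000
worst-case relative error ≤ 387.1000 × 1/175 = 2.2120


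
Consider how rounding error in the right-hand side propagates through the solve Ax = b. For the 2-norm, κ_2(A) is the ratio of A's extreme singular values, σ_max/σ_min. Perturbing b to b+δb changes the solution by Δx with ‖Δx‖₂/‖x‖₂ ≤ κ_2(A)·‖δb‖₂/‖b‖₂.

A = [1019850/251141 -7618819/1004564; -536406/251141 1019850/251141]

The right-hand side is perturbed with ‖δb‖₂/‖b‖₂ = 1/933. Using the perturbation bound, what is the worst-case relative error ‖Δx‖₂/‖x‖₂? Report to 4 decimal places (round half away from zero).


0.3493

form AᵀA = [4594551624/218241529 -17228835975/436483058; -17228835975/436483058 258435665449/3491864464] with trace 1148610697/12082576 and determinant 257049/3020644
λ_max, λ_min = (1148610697/12082576 ± √1319256840237574225/145988642795776)/2 = 1521/16, 676/755161
κ = σ_max/σ_min = (39/4)/(26/869) = 325.8750
worst-case relative error ≤ 325.8750 × 1/933 = 0.3493


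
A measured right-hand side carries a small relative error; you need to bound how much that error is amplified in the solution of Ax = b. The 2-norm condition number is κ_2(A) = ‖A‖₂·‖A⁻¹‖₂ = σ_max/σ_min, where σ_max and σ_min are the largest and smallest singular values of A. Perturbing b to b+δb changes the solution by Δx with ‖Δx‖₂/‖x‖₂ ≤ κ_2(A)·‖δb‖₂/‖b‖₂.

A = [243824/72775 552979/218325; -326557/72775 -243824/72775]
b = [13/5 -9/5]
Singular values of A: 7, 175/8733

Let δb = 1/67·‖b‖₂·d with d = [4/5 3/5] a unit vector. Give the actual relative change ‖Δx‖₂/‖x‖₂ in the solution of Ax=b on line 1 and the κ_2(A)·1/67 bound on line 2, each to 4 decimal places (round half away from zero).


from the listed singular values, σ₁ = 7, σ_n = 175/8733
κ_2(A) = 7 / (175/8733) = 349.3200
perturbation bound = 349.3200·1/67 = 5.2137
solve Ax = b  →  x = [-29.5989 40.1794]
‖b‖₂ = 3.1623 and ‖x‖₂ = 49.9047
with δb = [0.0378 0.0283], A·Δx = δb → ‖Δx‖ = 2.3553
realised ‖Δx‖/‖x‖ = 0.0472
realised/bound (from unrounded values) ≈ 0.0091

0.0472
5.2137


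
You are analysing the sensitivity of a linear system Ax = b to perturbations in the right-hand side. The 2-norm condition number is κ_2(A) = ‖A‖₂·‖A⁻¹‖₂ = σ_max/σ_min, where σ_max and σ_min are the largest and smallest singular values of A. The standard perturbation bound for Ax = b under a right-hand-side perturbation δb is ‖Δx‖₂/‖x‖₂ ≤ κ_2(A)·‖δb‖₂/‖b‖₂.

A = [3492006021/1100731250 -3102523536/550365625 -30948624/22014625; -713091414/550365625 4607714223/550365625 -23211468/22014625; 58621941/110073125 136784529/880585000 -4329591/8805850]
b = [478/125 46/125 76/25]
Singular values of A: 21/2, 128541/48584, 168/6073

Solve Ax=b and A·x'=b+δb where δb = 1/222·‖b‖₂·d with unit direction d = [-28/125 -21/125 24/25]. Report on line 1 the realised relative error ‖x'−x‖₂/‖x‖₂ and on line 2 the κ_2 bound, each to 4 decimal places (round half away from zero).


0.0110
1.7097

largest singular value 21/2, smallest 168/6073
κ_2(A) = (21/2) / (168/6073) = 379.5625
worst-case relative error ≤ 379.5625 × 1/222 = 1.7097
solve Ax = b  →  x = [48.9703 14.0846 51.3108]
‖b‖₂ = 4.8990 and ‖x‖₂ = 72.3137
Δx = A⁻¹·δb where δb = 1/222·4.8990·d; ‖Δx‖ = 0.7977
realised ‖Δx‖/‖x‖ = 0.0110
tightness: 0.0110 against a bound of 1.7097 (unrounded ratio ≈ 0.0065)


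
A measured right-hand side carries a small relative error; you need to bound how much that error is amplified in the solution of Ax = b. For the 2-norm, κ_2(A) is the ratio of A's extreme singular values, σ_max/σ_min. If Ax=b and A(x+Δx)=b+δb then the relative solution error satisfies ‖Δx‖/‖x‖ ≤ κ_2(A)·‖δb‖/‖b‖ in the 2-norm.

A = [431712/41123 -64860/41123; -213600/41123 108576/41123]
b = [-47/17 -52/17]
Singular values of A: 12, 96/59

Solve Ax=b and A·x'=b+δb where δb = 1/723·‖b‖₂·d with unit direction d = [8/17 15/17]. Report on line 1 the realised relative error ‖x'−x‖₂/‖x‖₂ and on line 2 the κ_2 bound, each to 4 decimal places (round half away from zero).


σ_max = 12, σ_min = 96/59
condition number: 12 ÷ (96/59) = 7.3750
worst-case relative error ≤ 7.3750 × 1/723 = 0.0102
solve Ax = b  →  x = [-0.6209 -2.3801]
‖b‖ = 4.1231, ‖x‖ = 2.4597
Δx = A⁻¹·δb where δb = 1/723·4.1231·d; ‖Δx‖ = 0.0035
dividing the unrounded norms, ‖Δx‖/‖x‖ = 0.0014
so the bound overstates the realised error by a factor of ≈ 7.1589 (computed from the unrounded values)

0.0014
0.0102


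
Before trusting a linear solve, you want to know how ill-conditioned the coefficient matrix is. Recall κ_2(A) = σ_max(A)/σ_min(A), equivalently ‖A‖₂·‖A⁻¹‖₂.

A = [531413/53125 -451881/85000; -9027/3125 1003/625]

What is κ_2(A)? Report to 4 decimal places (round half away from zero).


AᵀA = [489519106/4515625 -417709557/7225000; -417709557/7225000 356485729/11560000]; tr = 139243481/1000000, det = 12117361/25000000
eigenvalues of AᵀA: λ = (tr ± √(tr²−4·det))/2 = 3481/25, 3481/1000000
κ = σ_max/σ_min = (59/5)/(59/1000) = 200.0000

200.0000


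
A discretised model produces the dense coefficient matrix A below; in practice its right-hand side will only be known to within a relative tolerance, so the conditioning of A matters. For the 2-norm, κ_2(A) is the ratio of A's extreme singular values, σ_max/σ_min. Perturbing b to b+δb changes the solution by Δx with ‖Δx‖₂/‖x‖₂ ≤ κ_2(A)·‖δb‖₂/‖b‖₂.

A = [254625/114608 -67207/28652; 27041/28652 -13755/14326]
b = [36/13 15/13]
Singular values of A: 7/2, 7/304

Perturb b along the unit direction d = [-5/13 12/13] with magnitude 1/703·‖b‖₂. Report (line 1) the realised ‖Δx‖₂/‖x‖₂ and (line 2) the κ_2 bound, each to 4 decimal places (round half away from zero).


0.2162
0.2162

σ_max = 7/2, σ_min = 7/304
condition number: (7/2) ÷ (7/304) = 152.0000
worst-case relative error ≤ 152.0000 × 1/703 = 0.2162
solve Ax = b  →  x = [0.5911 -0.6207]
‖b‖ = 3.0000, ‖x‖ = 0.8571
with δb = [-0.0016 0.0039], A·Δx = δb → ‖Δx‖ = 0.1853
realised ‖Δx‖/‖x‖ = 0.2162
so the bound is sharp here: realised error equals the bound


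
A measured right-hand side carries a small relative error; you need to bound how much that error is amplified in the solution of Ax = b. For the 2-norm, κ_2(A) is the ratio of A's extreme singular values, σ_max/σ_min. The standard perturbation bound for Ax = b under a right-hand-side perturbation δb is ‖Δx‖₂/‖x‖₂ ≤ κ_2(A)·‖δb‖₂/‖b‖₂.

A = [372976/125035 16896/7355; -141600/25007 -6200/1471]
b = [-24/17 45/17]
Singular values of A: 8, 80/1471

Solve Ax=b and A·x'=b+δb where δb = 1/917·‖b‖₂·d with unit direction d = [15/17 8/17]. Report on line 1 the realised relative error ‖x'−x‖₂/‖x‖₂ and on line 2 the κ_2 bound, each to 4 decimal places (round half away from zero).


σ_max = 8, σ_min = 80/1471
κ = σ_max/σ_min = 8/(80/1471) = 147.1000
perturbation bound = 147.1000·1/917 = 0.1604
solve Ax = b  →  x = [-0.3000 -0.2250]
‖b‖₂ = 3.0000 and ‖x‖₂ = 0.3750
re-solving with b+δb shifts x by Δx of norm 0.0602
dividing the unrounded norms, ‖Δx‖/‖x‖ = 0.1604
realised/bound = 1 exactly: the bound is attained for this b and d

0.1604
0.1604


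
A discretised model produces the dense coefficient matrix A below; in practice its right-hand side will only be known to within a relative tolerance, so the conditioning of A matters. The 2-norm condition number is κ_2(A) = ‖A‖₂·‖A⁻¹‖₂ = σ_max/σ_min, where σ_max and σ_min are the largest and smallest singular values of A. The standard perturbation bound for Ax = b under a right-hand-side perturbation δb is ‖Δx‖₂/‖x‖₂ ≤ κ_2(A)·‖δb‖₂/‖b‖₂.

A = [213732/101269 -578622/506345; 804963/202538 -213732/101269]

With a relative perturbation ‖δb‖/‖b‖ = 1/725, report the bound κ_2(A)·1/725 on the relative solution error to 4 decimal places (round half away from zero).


0.4108

AᵀA = [2874362985/141943396 -1916214246/177429245; -1916214246/177429245 5110164756/887146225]; tr = 92299733649/3548584900, det = 6765201/887146225
λ_max, λ_min = (92299733649/3548584900 ± √8518856721434517816801/12592454792508010000)/2 = 2601/100, 10404/35485849
κ_2(A) = √(λ_max/λ_min) = √((2601/100) / (10404/35485849)) = 297.8500
bound on ‖Δx‖/‖x‖: κ·ε = 297.8500·1/725 = 0.4108


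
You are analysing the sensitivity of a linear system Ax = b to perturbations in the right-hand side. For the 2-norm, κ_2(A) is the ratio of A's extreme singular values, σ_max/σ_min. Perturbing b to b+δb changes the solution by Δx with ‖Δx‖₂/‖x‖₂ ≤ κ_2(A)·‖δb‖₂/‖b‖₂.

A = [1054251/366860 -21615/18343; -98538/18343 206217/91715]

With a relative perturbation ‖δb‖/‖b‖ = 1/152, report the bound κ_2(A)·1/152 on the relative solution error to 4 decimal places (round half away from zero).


2.1842

form AᵀA = [17284914009/465696400 -360098541/23284820; -360098541/23284820 187562826/29106025] with trace 4801401/110224 and determinant 1185921/68890000
λ_max, λ_min = (4801401/110224 ± √14407884358925409/7593331360000)/2 = 1089/25, 1089/2755600
σ_max=√(1089/25)=(33/5), σ_min=√(1089/2755600)=(33/1660) → κ = 332.0000
worst-case relative error ≤ 332.0000 × 1/152 = 2.1842
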